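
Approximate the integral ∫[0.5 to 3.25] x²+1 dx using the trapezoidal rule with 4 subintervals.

f(x) = x²+1
a = 0.5, b = 3.25, n = 4
h = (b - a)/n = 0.687500

Trapezoidal rule: (h/2)[f(x₀) + 2f(x₁) + 2f(x₂) + ... + f(xₙ)]

x_0 = 0.5000, f(x_0) = 1.250000, coefficient = 1
x_1 = 1.1875, f(x_1) = 2.410156, coefficient = 2
x_2 = 1.8750, f(x_2) = 4.515625, coefficient = 2
x_3 = 2.5625, f(x_3) = 7.566406, coefficient = 2
x_4 = 3.2500, f(x_4) = 11.562500, coefficient = 1

I ≈ (0.687500/2) × 41.796875 = 14.367676
Exact value: 14.151042
Error: 0.216634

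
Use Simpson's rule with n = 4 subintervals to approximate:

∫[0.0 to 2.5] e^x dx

f(x) = e^x
a = 0.0, b = 2.5, n = 4
h = (b - a)/n = 0.625000

Simpson's rule: (h/3)[f(x₀) + 4f(x₁) + 2f(x₂) + ... + f(xₙ)]

x_0 = 0.0000, f(x_0) = 1.000000, coefficient = 1
x_1 = 0.6250, f(x_1) = 1.868246, coefficient = 4
x_2 = 1.2500, f(x_2) = 3.490343, coefficient = 2
x_3 = 1.8750, f(x_3) = 6.520819, coefficient = 4
x_4 = 2.5000, f(x_4) = 12.182494, coefficient = 1

I ≈ (0.625000/3) × 53.719440 = 11.191550
Exact value: 11.182494
Error: 0.009056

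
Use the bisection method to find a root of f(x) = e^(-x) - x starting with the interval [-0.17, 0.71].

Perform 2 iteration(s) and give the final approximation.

f(x) = e^(-x) - x
Initial interval: [-0.17, 0.71]

Iteration 1:
  c_1 = (-0.170000 + 0.710000)/2 = 0.270000
  f(c_1) = f(0.270000) = 0.493379
  f(a) × f(c) ≥ 0, new interval: [0.270000, 0.710000]
Iteration 2:
  c_2 = (0.270000 + 0.710000)/2 = 0.490000
  f(c_2) = f(0.490000) = 0.122626
  f(a) × f(c) ≥ 0, new interval: [0.490000, 0.710000]

After 2 iteration(s), the approximation is c_2 = 0.490000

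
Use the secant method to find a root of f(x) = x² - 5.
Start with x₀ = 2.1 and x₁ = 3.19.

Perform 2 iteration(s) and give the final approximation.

f(x) = x² - 5
x₀ = 2.1, x₁ = 3.19

Secant formula: x_{n+1} = x_n - f(x_n)(x_n - x_{n-1})/(f(x_n) - f(x_{n-1}))

Iteration 1:
  f(2.100000) = -0.590000
  f(3.190000) = 5.176100
  x_2 = 3.190000 - 5.176100×(3.190000 - 2.100000)/(5.176100 - (-0.590000))
       = 2.211531
Iteration 2:
  f(3.190000) = 5.176100
  f(2.211531) = -0.109130
  x_3 = 2.211531 - (-0.109130)×(2.211531 - 3.190000)/(-0.109130 - 5.176100)
       = 2.231735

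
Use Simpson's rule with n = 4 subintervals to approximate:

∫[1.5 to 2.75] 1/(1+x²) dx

f(x) = 1/(1+x²)
a = 1.5, b = 2.75, n = 4
h = (b - a)/n = 0.312500

Simpson's rule: (h/3)[f(x₀) + 4f(x₁) + 2f(x₂) + ... + f(xₙ)]

x_0 = 1.5000, f(x_0) = 0.307692, coefficient = 1
x_1 = 1.8125, f(x_1) = 0.233364, coefficient = 4
x_2 = 2.1250, f(x_2) = 0.181303, coefficient = 2
x_3 = 2.4375, f(x_3) = 0.144063, coefficient = 4
x_4 = 2.7500, f(x_4) = 0.116788, coefficient = 1

I ≈ (0.312500/3) × 2.296794 = 0.239249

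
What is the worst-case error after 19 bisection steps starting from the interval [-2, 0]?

Bisection error bound: |error| ≤ (b-a)/2^n
|error| ≤ (0 - (-2))/2^19 = 2/2^19
|error| ≤ 0.0000038147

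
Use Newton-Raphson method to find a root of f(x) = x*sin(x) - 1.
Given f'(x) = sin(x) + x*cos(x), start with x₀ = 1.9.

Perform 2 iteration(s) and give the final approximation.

f(x) = x*sin(x) - 1
f'(x) = sin(x) + x*cos(x)
x₀ = 1.9

Newton-Raphson formula: x_{n+1} = x_n - f(x_n)/f'(x_n)

Iteration 1:
  f(1.900000) = 0.797970
  f'(1.900000) = 0.332050
  x_1 = 1.900000 - 0.797970/0.332050 = -0.503163
Iteration 2:
  f(-0.503163) = -0.757375
  f'(-0.503163) = -0.923001
  x_2 = -0.503163 - (-0.757375)/(-0.923001) = -1.323720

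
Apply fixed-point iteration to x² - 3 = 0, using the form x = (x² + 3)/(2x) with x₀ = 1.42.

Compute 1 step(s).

Equation: x² - 3 = 0
Fixed-point form: x = (x² + 3)/(2x)
x₀ = 1.42

x_1 = g(1.420000) = 1.766338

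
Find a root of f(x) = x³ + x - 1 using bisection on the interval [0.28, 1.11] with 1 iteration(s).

f(x) = x³ + x - 1
Initial interval: [0.28, 1.11]

Iteration 1:
  c_1 = (0.280000 + 1.110000)/2 = 0.695000
  f(c_1) = f(0.695000) = 0.030702
  f(a) × f(c) < 0, new interval: [0.280000, 0.695000]

After 1 iteration(s), the approximation is c_1 = 0.695000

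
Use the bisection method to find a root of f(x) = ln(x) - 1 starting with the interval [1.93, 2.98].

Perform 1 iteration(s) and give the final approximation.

f(x) = ln(x) - 1
Initial interval: [1.93, 2.98]

Iteration 1:
  c_1 = (1.930000 + 2.980000)/2 = 2.455000
  f(c_1) = f(2.455000) = -0.101873
  f(a) × f(c) ≥ 0, new interval: [2.455000, 2.980000]

After 1 iteration(s), the approximation is c_1 = 2.455000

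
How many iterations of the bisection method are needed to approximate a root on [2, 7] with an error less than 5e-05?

We need (b-a)/2^n ≤ 5e-05
(7 - 2)/2^n ≤ 5e-05
5/2^n ≤ 5e-05
2^n ≥ 100000
n ≥ log₂(100000) = 16.61
n ≥ 17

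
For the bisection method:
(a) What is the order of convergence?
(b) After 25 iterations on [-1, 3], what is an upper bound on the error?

(a) Bisection has linear (order 1) convergence; the error is halved each step.

(b) Error bound = (b-a)/2^n = (3 - (-1))/2^{25}
    = 4/2^{25}

(a) 1 (linear); (b) error ≤ 1.19e-07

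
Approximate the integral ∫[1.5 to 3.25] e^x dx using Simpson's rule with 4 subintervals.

f(x) = e^x
a = 1.5, b = 3.25, n = 4
h = (b - a)/n = 0.437500

Simpson's rule: (h/3)[f(x₀) + 4f(x₁) + 2f(x₂) + ... + f(xₙ)]

x_0 = 1.5000, f(x_0) = 4.481689, coefficient = 1
x_1 = 1.9375, f(x_1) = 6.941376, coefficient = 4
x_2 = 2.3750, f(x_2) = 10.751013, coefficient = 2
x_3 = 2.8125, f(x_3) = 16.651495, coefficient = 4
x_4 = 3.2500, f(x_4) = 25.790340, coefficient = 1

I ≈ (0.437500/3) × 146.145538 = 21.312891
Exact value: 21.308651
Error: 0.004240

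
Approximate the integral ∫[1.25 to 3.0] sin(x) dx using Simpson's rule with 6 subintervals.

f(x) = sin(x)
a = 1.25, b = 3.0, n = 6
h = (b - a)/n = 0.291667

Simpson's rule: (h/3)[f(x₀) + 4f(x₁) + 2f(x₂) + ... + f(xₙ)]

x_0 = 1.2500, f(x_0) = 0.948985, coefficient = 1
x_1 = 1.5417, f(x_1) = 0.999576, coefficient = 4
x_2 = 1.8333, f(x_2) = 0.965735, coefficient = 2
x_3 = 2.1250, f(x_3) = 0.850320, coefficient = 4
x_4 = 2.4167, f(x_4) = 0.663080, coefficient = 2
x_5 = 2.7083, f(x_5) = 0.419831, coefficient = 4
x_6 = 3.0000, f(x_6) = 0.141120, coefficient = 1

I ≈ (0.291667/3) × 13.426641 = 1.305368
Exact value: 1.305315
Error: 0.000053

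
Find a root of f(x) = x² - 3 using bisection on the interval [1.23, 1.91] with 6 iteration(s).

f(x) = x² - 3
Initial interval: [1.23, 1.91]

Iteration 1:
  c_1 = (1.230000 + 1.910000)/2 = 1.570000
  f(c_1) = f(1.570000) = -0.535100
  f(a) × f(c) ≥ 0, new interval: [1.570000, 1.910000]
Iteration 2:
  c_2 = (1.570000 + 1.910000)/2 = 1.740000
  f(c_2) = f(1.740000) = 0.027600
  f(a) × f(c) < 0, new interval: [1.570000, 1.740000]
Iteration 3:
  c_3 = (1.570000 + 1.740000)/2 = 1.655000
  f(c_3) = f(1.655000) = -0.260975
  f(a) × f(c) ≥ 0, new interval: [1.655000, 1.740000]
Iteration 4:
  c_4 = (1.655000 + 1.740000)/2 = 1.697500
  f(c_4) = f(1.697500) = -0.118494
  f(a) × f(c) ≥ 0, new interval: [1.697500, 1.740000]
Iteration 5:
  c_5 = (1.697500 + 1.740000)/2 = 1.718750
  f(c_5) = f(1.718750) = -0.045898
  f(a) × f(c) ≥ 0, new interval: [1.718750, 1.740000]
Iteration 6:
  c_6 = (1.718750 + 1.740000)/2 = 1.729375
  f(c_6) = f(1.729375) = -0.009262
  f(a) × f(c) ≥ 0, new interval: [1.729375, 1.740000]

After 6 iteration(s), the approximation is c_6 = 1.729375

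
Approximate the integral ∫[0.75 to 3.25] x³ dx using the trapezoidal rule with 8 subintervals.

f(x) = x³
a = 0.75, b = 3.25, n = 8
h = (b - a)/n = 0.312500

Trapezoidal rule: (h/2)[f(x₀) + 2f(x₁) + 2f(x₂) + ... + f(xₙ)]

x_0 = 0.7500, f(x_0) = 0.421875, coefficient = 1
x_1 = 1.0625, f(x_1) = 1.199463, coefficient = 2
x_2 = 1.3750, f(x_2) = 2.599609, coefficient = 2
x_3 = 1.6875, f(x_3) = 4.805420, coefficient = 2
x_4 = 2.0000, f(x_4) = 8.000000, coefficient = 2
x_5 = 2.3125, f(x_5) = 12.366455, coefficient = 2
x_6 = 2.6250, f(x_6) = 18.087891, coefficient = 2
x_7 = 2.9375, f(x_7) = 25.347412, coefficient = 2
x_8 = 3.2500, f(x_8) = 34.328125, coefficient = 1

I ≈ (0.312500/2) × 179.562500 = 28.056641
Exact value: 27.812500
Error: 0.244141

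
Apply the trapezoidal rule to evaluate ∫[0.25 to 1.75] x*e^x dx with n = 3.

f(x) = x*e^x
a = 0.25, b = 1.75, n = 3
h = (b - a)/n = 0.500000

Trapezoidal rule: (h/2)[f(x₀) + 2f(x₁) + 2f(x₂) + ... + f(xₙ)]

x_0 = 0.2500, f(x_0) = 0.321006, coefficient = 1
x_1 = 0.7500, f(x_1) = 1.587750, coefficient = 2
x_2 = 1.2500, f(x_2) = 4.362929, coefficient = 2
x_3 = 1.7500, f(x_3) = 10.070555, coefficient = 1

I ≈ (0.500000/2) × 22.292918 = 5.573230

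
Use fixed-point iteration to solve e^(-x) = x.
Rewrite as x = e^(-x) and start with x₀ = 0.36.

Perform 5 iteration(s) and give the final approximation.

Equation: e^(-x) = x
Fixed-point form: x = e^(-x)
x₀ = 0.36

x_1 = g(0.360000) = 0.697676
x_2 = g(0.697676) = 0.497741
x_3 = g(0.497741) = 0.607903
x_4 = g(0.607903) = 0.544492
x_5 = g(0.544492) = 0.580137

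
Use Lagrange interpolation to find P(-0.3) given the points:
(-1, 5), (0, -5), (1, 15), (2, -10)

Lagrange interpolation formula:
P(x) = Σ yᵢ × Lᵢ(x)
where Lᵢ(x) = Π_{j≠i} (x - xⱼ)/(xᵢ - xⱼ)

L_0(-0.3) = (-0.3 - 0)/(-1 - 0) × (-0.3 - 1)/(-1 - 1) × (-0.3 - 2)/(-1 - 2) = 0.149500
L_1(-0.3) = (-0.3 - (-1))/(0 - (-1)) × (-0.3 - 1)/(0 - 1) × (-0.3 - 2)/(0 - 2) = 1.046500
L_2(-0.3) = (-0.3 - (-1))/(1 - (-1)) × (-0.3 - 0)/(1 - 0) × (-0.3 - 2)/(1 - 2) = -0.241500
L_3(-0.3) = (-0.3 - (-1))/(2 - (-1)) × (-0.3 - 0)/(2 - 0) × (-0.3 - 1)/(2 - 1) = 0.045500

P(-0.3) = 5×L_0(-0.3) + (-5)×L_1(-0.3) + 15×L_2(-0.3) + (-10)×L_3(-0.3)
P(-0.3) = -8.562500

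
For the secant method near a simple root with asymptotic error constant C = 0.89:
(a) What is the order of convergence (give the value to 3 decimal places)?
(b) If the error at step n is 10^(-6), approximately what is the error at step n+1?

(a) Secant method has superlinear convergence with order φ = (1+√5)/2 ≈ 1.618.
    This means |e_{n+1}| ≈ C|e_n|^1.618.

(b) With |e_n| = 10^(-6) and C = 0.89:
    |e_{n+1}| ≈ 0.89 × (10^(-6))^1.618 = 0.89 × 10^(-9.71)

(a) ≈ 1.618 (golden ratio); (b) |e_{n+1}| ≈ 1.743e-10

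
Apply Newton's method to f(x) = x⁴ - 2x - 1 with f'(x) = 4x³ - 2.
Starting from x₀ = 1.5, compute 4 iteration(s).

f(x) = x⁴ - 2x - 1
f'(x) = 4x³ - 2
x₀ = 1.5

Newton-Raphson formula: x_{n+1} = x_n - f(x_n)/f'(x_n)

Iteration 1:
  f(1.500000) = 1.062500
  f'(1.500000) = 11.500000
  x_1 = 1.500000 - 1.062500/11.500000 = 1.407609
Iteration 2:
  f(1.407609) = 0.110579
  f'(1.407609) = 9.155931
  x_2 = 1.407609 - 0.110579/9.155931 = 1.395531
Iteration 3:
  f(1.395531) = 0.001724
  f'(1.395531) = 8.871234
  x_3 = 1.395531 - 0.001724/8.871234 = 1.395337
Iteration 4:
  f(1.395337) = 0.000000
  f'(1.395337) = 8.866692
  x_4 = 1.395337 - 0.000000/8.866692 = 1.395337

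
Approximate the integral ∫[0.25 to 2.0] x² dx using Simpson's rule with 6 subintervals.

f(x) = x²
a = 0.25, b = 2.0, n = 6
h = (b - a)/n = 0.291667

Simpson's rule: (h/3)[f(x₀) + 4f(x₁) + 2f(x₂) + ... + f(xₙ)]

x_0 = 0.2500, f(x_0) = 0.062500, coefficient = 1
x_1 = 0.5417, f(x_1) = 0.293403, coefficient = 4
x_2 = 0.8333, f(x_2) = 0.694444, coefficient = 2
x_3 = 1.1250, f(x_3) = 1.265625, coefficient = 4
x_4 = 1.4167, f(x_4) = 2.006944, coefficient = 2
x_5 = 1.7083, f(x_5) = 2.918403, coefficient = 4
x_6 = 2.0000, f(x_6) = 4.000000, coefficient = 1

I ≈ (0.291667/3) × 27.375000 = 2.661458
Exact value: 2.661458
Error: 0.000000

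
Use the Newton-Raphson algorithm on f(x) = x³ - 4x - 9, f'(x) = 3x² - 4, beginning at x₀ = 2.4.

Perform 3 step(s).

f(x) = x³ - 4x - 9
f'(x) = 3x² - 4
x₀ = 2.4

Newton-Raphson formula: x_{n+1} = x_n - f(x_n)/f'(x_n)

Iteration 1:
  f(2.400000) = -4.776000
  f'(2.400000) = 13.280000
  x_1 = 2.400000 - (-4.776000)/13.280000 = 2.759639
Iteration 2:
  f(2.759639) = 0.977763
  f'(2.759639) = 18.846815
  x_2 = 2.759639 - 0.977763/18.846815 = 2.707759
Iteration 3:
  f(2.707759) = 0.022143
  f'(2.707759) = 17.995878
  x_3 = 2.707759 - 0.022143/17.995878 = 2.706529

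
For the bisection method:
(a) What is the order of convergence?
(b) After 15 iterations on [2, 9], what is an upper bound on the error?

(a) Bisection has linear (order 1) convergence; the error is halved each step.

(b) Error bound = (b-a)/2^n = (9 - 2)/2^{15}
    = 7/2^{15}

(a) 1 (linear); (b) error ≤ 2.14e-04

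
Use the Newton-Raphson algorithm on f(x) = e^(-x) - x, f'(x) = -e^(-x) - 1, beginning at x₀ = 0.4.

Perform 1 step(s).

f(x) = e^(-x) - x
f'(x) = -e^(-x) - 1
x₀ = 0.4

Newton-Raphson formula: x_{n+1} = x_n - f(x_n)/f'(x_n)

Iteration 1:
  f(0.400000) = 0.270320
  f'(0.400000) = -1.670320
  x_1 = 0.400000 - 0.270320/(-1.670320) = 0.561837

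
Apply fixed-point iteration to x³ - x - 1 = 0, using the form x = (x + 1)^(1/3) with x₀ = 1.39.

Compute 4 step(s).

Equation: x³ - x - 1 = 0
Fixed-point form: x = (x + 1)^(1/3)
x₀ = 1.39

x_1 = g(1.390000) = 1.337004
x_2 = g(1.337004) = 1.327048
x_3 = g(1.327048) = 1.325160
x_4 = g(1.325160) = 1.324802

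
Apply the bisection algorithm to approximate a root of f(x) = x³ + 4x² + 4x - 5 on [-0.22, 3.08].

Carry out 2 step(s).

f(x) = x³ + 4x² + 4x - 5
Initial interval: [-0.22, 3.08]

Iteration 1:
  c_1 = (-0.220000 + 3.080000)/2 = 1.430000
  f(c_1) = f(1.430000) = 11.823807
  f(a) × f(c) < 0, new interval: [-0.220000, 1.430000]
Iteration 2:
  c_2 = (-0.220000 + 1.430000)/2 = 0.605000
  f(c_2) = f(0.605000) = -0.894455
  f(a) × f(c) ≥ 0, new interval: [0.605000, 1.430000]

After 2 iteration(s), the approximation is c_2 = 0.605000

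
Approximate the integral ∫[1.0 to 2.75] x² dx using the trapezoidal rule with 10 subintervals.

f(x) = x²
a = 1.0, b = 2.75, n = 10
h = (b - a)/n = 0.175000

Trapezoidal rule: (h/2)[f(x₀) + 2f(x₁) + 2f(x₂) + ... + f(xₙ)]

x_0 = 1.0000, f(x_0) = 1.000000, coefficient = 1
x_1 = 1.1750, f(x_1) = 1.380625, coefficient = 2
x_2 = 1.3500, f(x_2) = 1.822500, coefficient = 2
x_3 = 1.5250, f(x_3) = 2.325625, coefficient = 2
x_4 = 1.7000, f(x_4) = 2.890000, coefficient = 2
x_5 = 1.8750, f(x_5) = 3.515625, coefficient = 2
x_6 = 2.0500, f(x_6) = 4.202500, coefficient = 2
x_7 = 2.2250, f(x_7) = 4.950625, coefficient = 2
x_8 = 2.4000, f(x_8) = 5.760000, coefficient = 2
x_9 = 2.5750, f(x_9) = 6.630625, coefficient = 2
x_10 = 2.7500, f(x_10) = 7.562500, coefficient = 1

I ≈ (0.175000/2) × 75.518750 = 6.607891
Exact value: 6.598958
Error: 0.008932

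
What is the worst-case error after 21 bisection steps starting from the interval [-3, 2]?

Bisection error bound: |error| ≤ (b-a)/2^n
|error| ≤ (2 - (-3))/2^21 = 5/2^21
|error| ≤ 0.0000023842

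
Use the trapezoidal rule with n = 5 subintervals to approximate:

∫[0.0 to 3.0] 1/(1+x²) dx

f(x) = 1/(1+x²)
a = 0.0, b = 3.0, n = 5
h = (b - a)/n = 0.600000

Trapezoidal rule: (h/2)[f(x₀) + 2f(x₁) + 2f(x₂) + ... + f(xₙ)]

x_0 = 0.0000, f(x_0) = 1.000000, coefficient = 1
x_1 = 0.6000, f(x_1) = 0.735294, coefficient = 2
x_2 = 1.2000, f(x_2) = 0.409836, coefficient = 2
x_3 = 1.8000, f(x_3) = 0.235849, coefficient = 2
x_4 = 2.4000, f(x_4) = 0.147929, coefficient = 2
x_5 = 3.0000, f(x_5) = 0.100000, coefficient = 1

I ≈ (0.600000/2) × 4.157816 = 1.247345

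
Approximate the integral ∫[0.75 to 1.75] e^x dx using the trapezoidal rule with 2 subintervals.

f(x) = e^x
a = 0.75, b = 1.75, n = 2
h = (b - a)/n = 0.500000

Trapezoidal rule: (h/2)[f(x₀) + 2f(x₁) + 2f(x₂) + ... + f(xₙ)]

x_0 = 0.7500, f(x_0) = 2.117000, coefficient = 1
x_1 = 1.2500, f(x_1) = 3.490343, coefficient = 2
x_2 = 1.7500, f(x_2) = 5.754603, coefficient = 1

I ≈ (0.500000/2) × 14.852289 = 3.713072
Exact value: 3.637603
Error: 0.075469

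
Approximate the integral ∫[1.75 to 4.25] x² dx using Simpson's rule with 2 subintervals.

f(x) = x²
a = 1.75, b = 4.25, n = 2
h = (b - a)/n = 1.250000

Simpson's rule: (h/3)[f(x₀) + 4f(x₁) + 2f(x₂) + ... + f(xₙ)]

x_0 = 1.7500, f(x_0) = 3.062500, coefficient = 1
x_1 = 3.0000, f(x_1) = 9.000000, coefficient = 4
x_2 = 4.2500, f(x_2) = 18.062500, coefficient = 1

I ≈ (1.250000/3) × 57.125000 = 23.802083
Exact value: 23.802083
Error: 0.000000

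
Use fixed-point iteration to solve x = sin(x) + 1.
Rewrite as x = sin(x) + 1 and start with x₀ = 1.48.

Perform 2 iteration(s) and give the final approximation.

Equation: x = sin(x) + 1
Fixed-point form: x = sin(x) + 1
x₀ = 1.48

x_1 = g(1.480000) = 1.995881
x_2 = g(1.995881) = 1.911004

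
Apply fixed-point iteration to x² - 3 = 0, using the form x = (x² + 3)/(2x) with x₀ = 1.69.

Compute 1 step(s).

Equation: x² - 3 = 0
Fixed-point form: x = (x² + 3)/(2x)
x₀ = 1.69

x_1 = g(1.690000) = 1.732574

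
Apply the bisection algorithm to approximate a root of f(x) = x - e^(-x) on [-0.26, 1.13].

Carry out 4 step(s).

f(x) = x - e^(-x)
Initial interval: [-0.26, 1.13]

Iteration 1:
  c_1 = (-0.260000 + 1.130000)/2 = 0.435000
  f(c_1) = f(0.435000) = -0.212265
  f(a) × f(c) ≥ 0, new interval: [0.435000, 1.130000]
Iteration 2:
  c_2 = (0.435000 + 1.130000)/2 = 0.782500
  f(c_2) = f(0.782500) = 0.325239
  f(a) × f(c) < 0, new interval: [0.435000, 0.782500]
Iteration 3:
  c_3 = (0.435000 + 0.782500)/2 = 0.608750
  f(c_3) = f(0.608750) = 0.064720
  f(a) × f(c) < 0, new interval: [0.435000, 0.608750]
Iteration 4:
  c_4 = (0.435000 + 0.608750)/2 = 0.521875
  f(c_4) = f(0.521875) = -0.071532
  f(a) × f(c) ≥ 0, new interval: [0.521875, 0.608750]

After 4 iteration(s), the approximation is c_4 = 0.521875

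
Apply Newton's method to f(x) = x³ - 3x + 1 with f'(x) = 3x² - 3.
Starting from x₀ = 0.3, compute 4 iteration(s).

f(x) = x³ - 3x + 1
f'(x) = 3x² - 3
x₀ = 0.3

Newton-Raphson formula: x_{n+1} = x_n - f(x_n)/f'(x_n)

Iteration 1:
  f(0.300000) = 0.127000
  f'(0.300000) = -2.730000
  x_1 = 0.300000 - 0.127000/(-2.730000) = 0.346520
Iteration 2:
  f(0.346520) = 0.002048
  f'(0.346520) = -2.639771
  x_2 = 0.346520 - 0.002048/(-2.639771) = 0.347296
Iteration 3:
  f(0.347296) = 0.000001
  f'(0.347296) = -2.638156
  x_3 = 0.347296 - 0.000001/(-2.638156) = 0.347296
Iteration 4:
  f(0.347296) = 0.000000
  f'(0.347296) = -2.638156
  x_4 = 0.347296 - 0.000000/(-2.638156) = 0.347296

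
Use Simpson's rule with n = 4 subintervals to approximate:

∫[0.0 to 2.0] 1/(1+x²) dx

f(x) = 1/(1+x²)
a = 0.0, b = 2.0, n = 4
h = (b - a)/n = 0.500000

Simpson's rule: (h/3)[f(x₀) + 4f(x₁) + 2f(x₂) + ... + f(xₙ)]

x_0 = 0.0000, f(x_0) = 1.000000, coefficient = 1
x_1 = 0.5000, f(x_1) = 0.800000, coefficient = 4
x_2 = 1.0000, f(x_2) = 0.500000, coefficient = 2
x_3 = 1.5000, f(x_3) = 0.307692, coefficient = 4
x_4 = 2.0000, f(x_4) = 0.200000, coefficient = 1

I ≈ (0.500000/3) × 6.630769 = 1.105128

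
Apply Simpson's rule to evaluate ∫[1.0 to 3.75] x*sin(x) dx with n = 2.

f(x) = x*sin(x)
a = 1.0, b = 3.75, n = 2
h = (b - a)/n = 1.375000

Simpson's rule: (h/3)[f(x₀) + 4f(x₁) + 2f(x₂) + ... + f(xₙ)]

x_0 = 1.0000, f(x_0) = 0.841471, coefficient = 1
x_1 = 2.3750, f(x_1) = 1.647502, coefficient = 4
x_2 = 3.7500, f(x_2) = -2.143355, coefficient = 1

I ≈ (1.375000/3) × 5.288124 = 2.423723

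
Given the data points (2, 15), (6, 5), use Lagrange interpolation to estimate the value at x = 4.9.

Lagrange interpolation formula:
P(x) = Σ yᵢ × Lᵢ(x)
where Lᵢ(x) = Π_{j≠i} (x - xⱼ)/(xᵢ - xⱼ)

L_0(4.9) = (4.9 - 6)/(2 - 6) = 0.275000
L_1(4.9) = (4.9 - 2)/(6 - 2) = 0.725000

P(4.9) = 15×L_0(4.9) + 5×L_1(4.9)
P(4.9) = 7.750000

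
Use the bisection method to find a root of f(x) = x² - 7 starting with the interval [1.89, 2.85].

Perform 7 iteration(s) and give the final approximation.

f(x) = x² - 7
Initial interval: [1.89, 2.85]

Iteration 1:
  c_1 = (1.890000 + 2.850000)/2 = 2.370000
  f(c_1) = f(2.370000) = -1.383100
  f(a) × f(c) ≥ 0, new interval: [2.370000, 2.850000]
Iteration 2:
  c_2 = (2.370000 + 2.850000)/2 = 2.610000
  f(c_2) = f(2.610000) = -0.187900
  f(a) × f(c) ≥ 0, new interval: [2.610000, 2.850000]
Iteration 3:
  c_3 = (2.610000 + 2.850000)/2 = 2.730000
  f(c_3) = f(2.730000) = 0.452900
  f(a) × f(c) < 0, new interval: [2.610000, 2.730000]
Iteration 4:
  c_4 = (2.610000 + 2.730000)/2 = 2.670000
  f(c_4) = f(2.670000) = 0.128900
  f(a) × f(c) < 0, new interval: [2.610000, 2.670000]
Iteration 5:
  c_5 = (2.610000 + 2.670000)/2 = 2.640000
  f(c_5) = f(2.640000) = -0.030400
  f(a) × f(c) ≥ 0, new interval: [2.640000, 2.670000]
Iteration 6:
  c_6 = (2.640000 + 2.670000)/2 = 2.655000
  f(c_6) = f(2.655000) = 0.049025
  f(a) × f(c) < 0, new interval: [2.640000, 2.655000]
Iteration 7:
  c_7 = (2.640000 + 2.655000)/2 = 2.647500
  f(c_7) = f(2.647500) = 0.009256
  f(a) × f(c) < 0, new interval: [2.640000, 2.647500]

After 7 iteration(s), the approximation is c_7 = 2.647500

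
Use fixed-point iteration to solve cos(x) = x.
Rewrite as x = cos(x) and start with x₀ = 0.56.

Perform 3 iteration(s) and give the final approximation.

Equation: cos(x) = x
Fixed-point form: x = cos(x)
x₀ = 0.56

x_1 = g(0.560000) = 0.847255
x_2 = g(0.847255) = 0.662043
x_3 = g(0.662043) = 0.788738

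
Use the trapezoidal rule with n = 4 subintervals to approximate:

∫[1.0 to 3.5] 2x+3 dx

f(x) = 2x+3
a = 1.0, b = 3.5, n = 4
h = (b - a)/n = 0.625000

Trapezoidal rule: (h/2)[f(x₀) + 2f(x₁) + 2f(x₂) + ... + f(xₙ)]

x_0 = 1.0000, f(x_0) = 5.000000, coefficient = 1
x_1 = 1.6250, f(x_1) = 6.250000, coefficient = 2
x_2 = 2.2500, f(x_2) = 7.500000, coefficient = 2
x_3 = 2.8750, f(x_3) = 8.750000, coefficient = 2
x_4 = 3.5000, f(x_4) = 10.000000, coefficient = 1

I ≈ (0.625000/2) × 60.000000 = 18.750000
Exact value: 18.750000
Error: 0.000000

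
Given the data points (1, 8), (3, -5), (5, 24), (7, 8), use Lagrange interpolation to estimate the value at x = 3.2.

Lagrange interpolation formula:
P(x) = Σ yᵢ × Lᵢ(x)
where Lᵢ(x) = Π_{j≠i} (x - xⱼ)/(xᵢ - xⱼ)

L_0(3.2) = (3.2 - 3)/(1 - 3) × (3.2 - 5)/(1 - 5) × (3.2 - 7)/(1 - 7) = -0.028500
L_1(3.2) = (3.2 - 1)/(3 - 1) × (3.2 - 5)/(3 - 5) × (3.2 - 7)/(3 - 7) = 0.940500
L_2(3.2) = (3.2 - 1)/(5 - 1) × (3.2 - 3)/(5 - 3) × (3.2 - 7)/(5 - 7) = 0.104500
L_3(3.2) = (3.2 - 1)/(7 - 1) × (3.2 - 3)/(7 - 3) × (3.2 - 5)/(7 - 5) = -0.016500

P(3.2) = 8×L_0(3.2) + (-5)×L_1(3.2) + 24×L_2(3.2) + 8×L_3(3.2)
P(3.2) = -2.554500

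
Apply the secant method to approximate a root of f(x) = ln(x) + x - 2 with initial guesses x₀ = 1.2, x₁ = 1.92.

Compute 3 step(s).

f(x) = ln(x) + x - 2
x₀ = 1.2, x₁ = 1.92

Secant formula: x_{n+1} = x_n - f(x_n)(x_n - x_{n-1})/(f(x_n) - f(x_{n-1}))

Iteration 1:
  f(1.200000) = -0.617678
  f(1.920000) = 0.572325
  x_2 = 1.920000 - 0.572325×(1.920000 - 1.200000)/(0.572325 - (-0.617678))
       = 1.573720
Iteration 2:
  f(1.920000) = 0.572325
  f(1.573720) = 0.027163
  x_3 = 1.573720 - 0.027163×(1.573720 - 1.920000)/(0.027163 - 0.572325)
       = 1.556467
Iteration 3:
  f(1.573720) = 0.027163
  f(1.556467) = -0.001115
  x_4 = 1.556467 - (-0.001115)×(1.556467 - 1.573720)/(-0.001115 - 0.027163)
       = 1.557147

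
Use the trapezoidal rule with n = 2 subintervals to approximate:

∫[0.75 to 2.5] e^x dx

f(x) = e^x
a = 0.75, b = 2.5, n = 2
h = (b - a)/n = 0.875000

Trapezoidal rule: (h/2)[f(x₀) + 2f(x₁) + 2f(x₂) + ... + f(xₙ)]

x_0 = 0.7500, f(x_0) = 2.117000, coefficient = 1
x_1 = 1.6250, f(x_1) = 5.078419, coefficient = 2
x_2 = 2.5000, f(x_2) = 12.182494, coefficient = 1

I ≈ (0.875000/2) × 24.456332 = 10.699645
Exact value: 10.065494
Error: 0.634151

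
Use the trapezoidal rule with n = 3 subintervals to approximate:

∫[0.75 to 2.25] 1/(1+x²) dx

f(x) = 1/(1+x²)
a = 0.75, b = 2.25, n = 3
h = (b - a)/n = 0.500000

Trapezoidal rule: (h/2)[f(x₀) + 2f(x₁) + 2f(x₂) + ... + f(xₙ)]

x_0 = 0.7500, f(x_0) = 0.640000, coefficient = 1
x_1 = 1.2500, f(x_1) = 0.390244, coefficient = 2
x_2 = 1.7500, f(x_2) = 0.246154, coefficient = 2
x_3 = 2.2500, f(x_3) = 0.164948, coefficient = 1

I ≈ (0.500000/2) × 2.077744 = 0.519436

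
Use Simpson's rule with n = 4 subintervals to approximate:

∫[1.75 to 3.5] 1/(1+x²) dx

f(x) = 1/(1+x²)
a = 1.75, b = 3.5, n = 4
h = (b - a)/n = 0.437500

Simpson's rule: (h/3)[f(x₀) + 4f(x₁) + 2f(x₂) + ... + f(xₙ)]

x_0 = 1.7500, f(x_0) = 0.246154, coefficient = 1
x_1 = 2.1875, f(x_1) = 0.172856, coefficient = 4
x_2 = 2.6250, f(x_2) = 0.126733, coefficient = 2
x_3 = 3.0625, f(x_3) = 0.096349, coefficient = 4
x_4 = 3.5000, f(x_4) = 0.075472, coefficient = 1

I ≈ (0.437500/3) × 1.651913 = 0.240904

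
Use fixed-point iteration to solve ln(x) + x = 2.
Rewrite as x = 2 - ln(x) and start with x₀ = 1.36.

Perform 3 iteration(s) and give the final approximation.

Equation: ln(x) + x = 2
Fixed-point form: x = 2 - ln(x)
x₀ = 1.36

x_1 = g(1.360000) = 1.692515
x_2 = g(1.692515) = 1.473784
x_3 = g(1.473784) = 1.612167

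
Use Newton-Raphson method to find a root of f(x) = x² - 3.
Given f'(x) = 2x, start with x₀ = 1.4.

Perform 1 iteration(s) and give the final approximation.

f(x) = x² - 3
f'(x) = 2x
x₀ = 1.4

Newton-Raphson formula: x_{n+1} = x_n - f(x_n)/f'(x_n)

Iteration 1:
  f(1.400000) = -1.040000
  f'(1.400000) = 2.800000
  x_1 = 1.400000 - (-1.040000)/2.800000 = 1.771429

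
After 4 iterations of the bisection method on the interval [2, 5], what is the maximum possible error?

Bisection error bound: |error| ≤ (b-a)/2^n
|error| ≤ (5 - 2)/2^4 = 3/2^4
|error| ≤ 0.1875000000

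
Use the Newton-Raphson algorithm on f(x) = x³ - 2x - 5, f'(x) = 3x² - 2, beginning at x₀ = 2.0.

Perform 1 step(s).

f(x) = x³ - 2x - 5
f'(x) = 3x² - 2
x₀ = 2.0

Newton-Raphson formula: x_{n+1} = x_n - f(x_n)/f'(x_n)

Iteration 1:
  f(2.000000) = -1.000000
  f'(2.000000) = 10.000000
  x_1 = 2.000000 - (-1.000000)/10.000000 = 2.100000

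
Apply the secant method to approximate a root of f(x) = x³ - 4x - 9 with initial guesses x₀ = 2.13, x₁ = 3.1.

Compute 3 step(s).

f(x) = x³ - 4x - 9
x₀ = 2.13, x₁ = 3.1

Secant formula: x_{n+1} = x_n - f(x_n)(x_n - x_{n-1})/(f(x_n) - f(x_{n-1}))

Iteration 1:
  f(2.130000) = -7.856403
  f(3.100000) = 8.391000
  x_2 = 3.100000 - 8.391000×(3.100000 - 2.130000)/(8.391000 - (-7.856403))
       = 2.599042
Iteration 2:
  f(3.100000) = 8.391000
  f(2.599042) = -1.839593
  x_3 = 2.599042 - (-1.839593)×(2.599042 - 3.100000)/(-1.839593 - 8.391000)
       = 2.689121
Iteration 3:
  f(2.599042) = -1.839593
  f(2.689121) = -0.310459
  x_4 = 2.689121 - (-0.310459)×(2.689121 - 2.599042)/(-0.310459 - (-1.839593))
       = 2.707409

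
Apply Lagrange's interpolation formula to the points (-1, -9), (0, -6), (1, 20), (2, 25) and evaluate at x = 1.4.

Lagrange interpolation formula:
P(x) = Σ yᵢ × Lᵢ(x)
where Lᵢ(x) = Π_{j≠i} (x - xⱼ)/(xᵢ - xⱼ)

L_0(1.4) = (1.4 - 0)/(-1 - 0) × (1.4 - 1)/(-1 - 1) × (1.4 - 2)/(-1 - 2) = 0.056000
L_1(1.4) = (1.4 - (-1))/(0 - (-1)) × (1.4 - 1)/(0 - 1) × (1.4 - 2)/(0 - 2) = -0.288000
L_2(1.4) = (1.4 - (-1))/(1 - (-1)) × (1.4 - 0)/(1 - 0) × (1.4 - 2)/(1 - 2) = 1.008000
L_3(1.4) = (1.4 - (-1))/(2 - (-1)) × (1.4 - 0)/(2 - 0) × (1.4 - 1)/(2 - 1) = 0.224000

P(1.4) = (-9)×L_0(1.4) + (-6)×L_1(1.4) + 20×L_2(1.4) + 25×L_3(1.4)
P(1.4) = 26.984000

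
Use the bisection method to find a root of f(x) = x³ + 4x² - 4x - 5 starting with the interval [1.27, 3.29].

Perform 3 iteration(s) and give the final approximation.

f(x) = x³ + 4x² - 4x - 5
Initial interval: [1.27, 3.29]

Iteration 1:
  c_1 = (1.270000 + 3.290000)/2 = 2.280000
  f(c_1) = f(2.280000) = 18.525952
  f(a) × f(c) < 0, new interval: [1.270000, 2.280000]
Iteration 2:
  c_2 = (1.270000 + 2.280000)/2 = 1.775000
  f(c_2) = f(1.775000) = 6.094859
  f(a) × f(c) < 0, new interval: [1.270000, 1.775000]
Iteration 3:
  c_3 = (1.270000 + 1.775000)/2 = 1.522500
  f(c_3) = f(1.522500) = 1.711190
  f(a) × f(c) < 0, new interval: [1.270000, 1.522500]

After 3 iteration(s), the approximation is c_3 = 1.522500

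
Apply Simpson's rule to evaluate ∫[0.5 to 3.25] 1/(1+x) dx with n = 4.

f(x) = 1/(1+x)
a = 0.5, b = 3.25, n = 4
h = (b - a)/n = 0.687500

Simpson's rule: (h/3)[f(x₀) + 4f(x₁) + 2f(x₂) + ... + f(xₙ)]

x_0 = 0.5000, f(x_0) = 0.666667, coefficient = 1
x_1 = 1.1875, f(x_1) = 0.457143, coefficient = 4
x_2 = 1.8750, f(x_2) = 0.347826, coefficient = 2
x_3 = 2.5625, f(x_3) = 0.280702, coefficient = 4
x_4 = 3.2500, f(x_4) = 0.235294, coefficient = 1

I ≈ (0.687500/3) × 4.548991 = 1.042477
Exact value: 1.041454
Error: 0.001023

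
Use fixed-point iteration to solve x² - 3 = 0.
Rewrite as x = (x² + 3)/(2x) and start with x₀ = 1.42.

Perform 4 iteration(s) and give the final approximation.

Equation: x² - 3 = 0
Fixed-point form: x = (x² + 3)/(2x)
x₀ = 1.42

x_1 = g(1.420000) = 1.766338
x_2 = g(1.766338) = 1.732384
x_3 = g(1.732384) = 1.732051
x_4 = g(1.732051) = 1.732051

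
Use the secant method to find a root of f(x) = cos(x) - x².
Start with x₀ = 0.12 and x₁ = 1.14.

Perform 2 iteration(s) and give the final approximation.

f(x) = cos(x) - x²
x₀ = 0.12, x₁ = 1.14

Secant formula: x_{n+1} = x_n - f(x_n)(x_n - x_{n-1})/(f(x_n) - f(x_{n-1}))

Iteration 1:
  f(0.120000) = 0.978409
  f(1.140000) = -0.882005
  x_2 = 1.140000 - (-0.882005)×(1.140000 - 0.120000)/(-0.882005 - 0.978409)
       = 0.656427
Iteration 2:
  f(1.140000) = -0.882005
  f(0.656427) = 0.361281
  x_3 = 0.656427 - 0.361281×(0.656427 - 1.140000)/(0.361281 - (-0.882005))
       = 0.796946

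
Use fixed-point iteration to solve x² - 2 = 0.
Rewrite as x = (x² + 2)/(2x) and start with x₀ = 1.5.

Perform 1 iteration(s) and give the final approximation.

Equation: x² - 2 = 0
Fixed-point form: x = (x² + 2)/(2x)
x₀ = 1.5

x_1 = g(1.500000) = 1.416667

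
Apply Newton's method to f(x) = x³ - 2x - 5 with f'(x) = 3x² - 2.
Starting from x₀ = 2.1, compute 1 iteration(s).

f(x) = x³ - 2x - 5
f'(x) = 3x² - 2
x₀ = 2.1

Newton-Raphson formula: x_{n+1} = x_n - f(x_n)/f'(x_n)

Iteration 1:
  f(2.100000) = 0.061000
  f'(2.100000) = 11.230000
  x_1 = 2.100000 - 0.061000/11.230000 = 2.094568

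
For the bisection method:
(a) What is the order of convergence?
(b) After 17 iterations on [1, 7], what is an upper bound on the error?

(a) Bisection has linear (order 1) convergence; the error is halved each step.

(b) Error bound = (b-a)/2^n = (7 - 1)/2^{17}
    = 6/2^{17}

(a) 1 (linear); (b) error ≤ 4.58e-05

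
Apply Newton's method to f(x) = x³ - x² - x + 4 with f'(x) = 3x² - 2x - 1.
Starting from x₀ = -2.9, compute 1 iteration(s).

f(x) = x³ - x² - x + 4
f'(x) = 3x² - 2x - 1
x₀ = -2.9

Newton-Raphson formula: x_{n+1} = x_n - f(x_n)/f'(x_n)

Iteration 1:
  f(-2.900000) = -25.899000
  f'(-2.900000) = 30.030000
  x_1 = -2.900000 - (-25.899000)/30.030000 = -2.037562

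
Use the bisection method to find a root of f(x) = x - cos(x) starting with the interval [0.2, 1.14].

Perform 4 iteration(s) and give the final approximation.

f(x) = x - cos(x)
Initial interval: [0.2, 1.14]

Iteration 1:
  c_1 = (0.200000 + 1.140000)/2 = 0.670000
  f(c_1) = f(0.670000) = -0.113822
  f(a) × f(c) ≥ 0, new interval: [0.670000, 1.140000]
Iteration 2:
  c_2 = (0.670000 + 1.140000)/2 = 0.905000
  f(c_2) = f(0.905000) = 0.287314
  f(a) × f(c) < 0, new interval: [0.670000, 0.905000]
Iteration 3:
  c_3 = (0.670000 + 0.905000)/2 = 0.787500
  f(c_3) = f(0.787500) = 0.081881
  f(a) × f(c) < 0, new interval: [0.670000, 0.787500]
Iteration 4:
  c_4 = (0.670000 + 0.787500)/2 = 0.728750
  f(c_4) = f(0.728750) = -0.017257
  f(a) × f(c) ≥ 0, new interval: [0.728750, 0.787500]

After 4 iteration(s), the approximation is c_4 = 0.728750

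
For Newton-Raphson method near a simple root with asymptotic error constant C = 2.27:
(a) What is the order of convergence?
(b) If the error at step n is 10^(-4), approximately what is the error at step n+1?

(a) Newton-Raphson has quadratic (order 2) convergence near simple roots.
    This means |e_{n+1}| ≈ C|e_n|².

(b) With |e_n| = 10^(-4) and C = 2.27:
    |e_{n+1}| ≈ 2.27 × (10^(-4))² = 2.27 × 10^(-8)

(a) 2 (quadratic); (b) |e_{n+1}| ≈ 2.270e-08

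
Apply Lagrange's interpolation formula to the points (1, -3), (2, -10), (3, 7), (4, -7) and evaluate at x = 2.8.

Lagrange interpolation formula:
P(x) = Σ yᵢ × Lᵢ(x)
where Lᵢ(x) = Π_{j≠i} (x - xⱼ)/(xᵢ - xⱼ)

L_0(2.8) = (2.8 - 2)/(1 - 2) × (2.8 - 3)/(1 - 3) × (2.8 - 4)/(1 - 4) = -0.032000
L_1(2.8) = (2.8 - 1)/(2 - 1) × (2.8 - 3)/(2 - 3) × (2.8 - 4)/(2 - 4) = 0.216000
L_2(2.8) = (2.8 - 1)/(3 - 1) × (2.8 - 2)/(3 - 2) × (2.8 - 4)/(3 - 4) = 0.864000
L_3(2.8) = (2.8 - 1)/(4 - 1) × (2.8 - 2)/(4 - 2) × (2.8 - 3)/(4 - 3) = -0.048000

P(2.8) = (-3)×L_0(2.8) + (-10)×L_1(2.8) + 7×L_2(2.8) + (-7)×L_3(2.8)
P(2.8) = 4.320000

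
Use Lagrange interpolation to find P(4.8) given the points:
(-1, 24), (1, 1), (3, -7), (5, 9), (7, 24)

Lagrange interpolation formula:
P(x) = Σ yᵢ × Lᵢ(x)
where Lᵢ(x) = Π_{j≠i} (x - xⱼ)/(xᵢ - xⱼ)

L_0(4.8) = (4.8 - 1)/(-1 - 1) × (4.8 - 3)/(-1 - 3) × (4.8 - 5)/(-1 - 5) × (4.8 - 7)/(-1 - 7) = 0.007838
L_1(4.8) = (4.8 - (-1))/(1 - (-1)) × (4.8 - 3)/(1 - 3) × (4.8 - 5)/(1 - 5) × (4.8 - 7)/(1 - 7) = -0.047850
L_2(4.8) = (4.8 - (-1))/(3 - (-1)) × (4.8 - 1)/(3 - 1) × (4.8 - 5)/(3 - 5) × (4.8 - 7)/(3 - 7) = 0.151525
L_3(4.8) = (4.8 - (-1))/(5 - (-1)) × (4.8 - 1)/(5 - 1) × (4.8 - 3)/(5 - 3) × (4.8 - 7)/(5 - 7) = 0.909150
L_4(4.8) = (4.8 - (-1))/(7 - (-1)) × (4.8 - 1)/(7 - 1) × (4.8 - 3)/(7 - 3) × (4.8 - 5)/(7 - 5) = -0.020663

P(4.8) = 24×L_0(4.8) + 1×L_1(4.8) + (-7)×L_2(4.8) + 9×L_3(4.8) + 24×L_4(4.8)
P(4.8) = 6.766025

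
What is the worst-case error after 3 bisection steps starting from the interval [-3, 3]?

Bisection error bound: |error| ≤ (b-a)/2^n
|error| ≤ (3 - (-3))/2^3 = 6/2^3
|error| ≤ 0.7500000000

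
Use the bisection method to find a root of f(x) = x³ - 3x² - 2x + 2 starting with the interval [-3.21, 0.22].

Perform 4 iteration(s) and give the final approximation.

f(x) = x³ - 3x² - 2x + 2
Initial interval: [-3.21, 0.22]

Iteration 1:
  c_1 = (-3.210000 + 0.220000)/2 = -1.495000
  f(c_1) = f(-1.495000) = -5.056437
  f(a) × f(c) ≥ 0, new interval: [-1.495000, 0.220000]
Iteration 2:
  c_2 = (-1.495000 + 0.220000)/2 = -0.637500
  f(c_2) = f(-0.637500) = 1.796697
  f(a) × f(c) < 0, new interval: [-1.495000, -0.637500]
Iteration 3:
  c_3 = (-1.495000 + (-0.637500))/2 = -1.066250
  f(c_3) = f(-1.066250) = -0.490375
  f(a) × f(c) ≥ 0, new interval: [-1.066250, -0.637500]
Iteration 4:
  c_4 = (-1.066250 + (-0.637500))/2 = -0.851875
  f(c_4) = f(-0.851875) = 0.908479
  f(a) × f(c) < 0, new interval: [-1.066250, -0.851875]

After 4 iteration(s), the approximation is c_4 = -0.851875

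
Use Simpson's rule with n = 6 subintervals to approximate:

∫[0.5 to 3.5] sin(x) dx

f(x) = sin(x)
a = 0.5, b = 3.5, n = 6
h = (b - a)/n = 0.500000

Simpson's rule: (h/3)[f(x₀) + 4f(x₁) + 2f(x₂) + ... + f(xₙ)]

x_0 = 0.5000, f(x_0) = 0.479426, coefficient = 1
x_1 = 1.0000, f(x_1) = 0.841471, coefficient = 4
x_2 = 1.5000, f(x_2) = 0.997495, coefficient = 2
x_3 = 2.0000, f(x_3) = 0.909297, coefficient = 4
x_4 = 2.5000, f(x_4) = 0.598472, coefficient = 2
x_5 = 3.0000, f(x_5) = 0.141120, coefficient = 4
x_6 = 3.5000, f(x_6) = -0.350783, coefficient = 1

I ≈ (0.500000/3) × 10.888130 = 1.814688
Exact value: 1.814039
Error: 0.000649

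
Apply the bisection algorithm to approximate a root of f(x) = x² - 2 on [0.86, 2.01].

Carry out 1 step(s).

f(x) = x² - 2
Initial interval: [0.86, 2.01]

Iteration 1:
  c_1 = (0.860000 + 2.010000)/2 = 1.435000
  f(c_1) = f(1.435000) = 0.059225
  f(a) × f(c) < 0, new interval: [0.860000, 1.435000]

After 1 iteration(s), the approximation is c_1 = 1.435000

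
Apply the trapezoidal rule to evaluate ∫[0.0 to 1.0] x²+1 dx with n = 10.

f(x) = x²+1
a = 0.0, b = 1.0, n = 10
h = (b - a)/n = 0.100000

Trapezoidal rule: (h/2)[f(x₀) + 2f(x₁) + 2f(x₂) + ... + f(xₙ)]

x_0 = 0.0000, f(x_0) = 1.000000, coefficient = 1
x_1 = 0.1000, f(x_1) = 1.010000, coefficient = 2
x_2 = 0.2000, f(x_2) = 1.040000, coefficient = 2
x_3 = 0.3000, f(x_3) = 1.090000, coefficient = 2
x_4 = 0.4000, f(x_4) = 1.160000, coefficient = 2
x_5 = 0.5000, f(x_5) = 1.250000, coefficient = 2
x_6 = 0.6000, f(x_6) = 1.360000, coefficient = 2
x_7 = 0.7000, f(x_7) = 1.490000, coefficient = 2
x_8 = 0.8000, f(x_8) = 1.640000, coefficient = 2
x_9 = 0.9000, f(x_9) = 1.810000, coefficient = 2
x_10 = 1.0000, f(x_10) = 2.000000, coefficient = 1

I ≈ (0.100000/2) × 26.700000 = 1.335000
Exact value: 1.333333
Error: 0.001667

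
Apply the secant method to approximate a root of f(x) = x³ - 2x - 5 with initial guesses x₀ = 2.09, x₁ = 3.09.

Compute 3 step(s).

f(x) = x³ - 2x - 5
x₀ = 2.09, x₁ = 3.09

Secant formula: x_{n+1} = x_n - f(x_n)(x_n - x_{n-1})/(f(x_n) - f(x_{n-1}))

Iteration 1:
  f(2.090000) = -0.050671
  f(3.090000) = 18.323629
  x_2 = 3.090000 - 18.323629×(3.090000 - 2.090000)/(18.323629 - (-0.050671))
       = 2.092758
Iteration 2:
  f(3.090000) = 18.323629
  f(2.092758) = -0.020001
  x_3 = 2.092758 - (-0.020001)×(2.092758 - 3.090000)/(-0.020001 - 18.323629)
       = 2.093845
Iteration 3:
  f(2.092758) = -0.020001
  f(2.093845) = -0.007882
  x_4 = 2.093845 - (-0.007882)×(2.093845 - 2.092758)/(-0.007882 - (-0.020001))
       = 2.094552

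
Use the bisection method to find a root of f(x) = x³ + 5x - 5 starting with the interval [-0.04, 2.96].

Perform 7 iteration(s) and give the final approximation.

f(x) = x³ + 5x - 5
Initial interval: [-0.04, 2.96]

Iteration 1:
  c_1 = (-0.040000 + 2.960000)/2 = 1.460000
  f(c_1) = f(1.460000) = 5.412136
  f(a) × f(c) < 0, new interval: [-0.040000, 1.460000]
Iteration 2:
  c_2 = (-0.040000 + 1.460000)/2 = 0.710000
  f(c_2) = f(0.710000) = -1.092089
  f(a) × f(c) ≥ 0, new interval: [0.710000, 1.460000]
Iteration 3:
  c_3 = (0.710000 + 1.460000)/2 = 1.085000
  f(c_3) = f(1.085000) = 1.702289
  f(a) × f(c) < 0, new interval: [0.710000, 1.085000]
Iteration 4:
  c_4 = (0.710000 + 1.085000)/2 = 0.897500
  f(c_4) = f(0.897500) = 0.210442
  f(a) × f(c) < 0, new interval: [0.710000, 0.897500]
Iteration 5:
  c_5 = (0.710000 + 0.897500)/2 = 0.803750
  f(c_5) = f(0.803750) = -0.462016
  f(a) × f(c) ≥ 0, new interval: [0.803750, 0.897500]
Iteration 6:
  c_6 = (0.803750 + 0.897500)/2 = 0.850625
  f(c_6) = f(0.850625) = -0.131394
  f(a) × f(c) ≥ 0, new interval: [0.850625, 0.897500]
Iteration 7:
  c_7 = (0.850625 + 0.897500)/2 = 0.874062
  f(c_7) = f(0.874062) = 0.038083
  f(a) × f(c) < 0, new interval: [0.850625, 0.874062]

After 7 iteration(s), the approximation is c_7 = 0.874062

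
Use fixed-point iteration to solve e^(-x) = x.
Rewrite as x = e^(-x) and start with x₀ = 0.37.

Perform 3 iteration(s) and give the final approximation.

Equation: e^(-x) = x
Fixed-point form: x = e^(-x)
x₀ = 0.37

x_1 = g(0.370000) = 0.690734
x_2 = g(0.690734) = 0.501208
x_3 = g(0.501208) = 0.605798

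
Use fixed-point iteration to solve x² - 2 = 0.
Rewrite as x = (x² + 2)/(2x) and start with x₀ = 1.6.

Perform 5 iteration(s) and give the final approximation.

Equation: x² - 2 = 0
Fixed-point form: x = (x² + 2)/(2x)
x₀ = 1.6

x_1 = g(1.600000) = 1.425000
x_2 = g(1.425000) = 1.414254
x_3 = g(1.414254) = 1.414214
x_4 = g(1.414214) = 1.414214
x_5 = g(1.414214) = 1.414214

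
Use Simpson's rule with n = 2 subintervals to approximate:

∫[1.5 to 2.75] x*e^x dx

f(x) = x*e^x
a = 1.5, b = 2.75, n = 2
h = (b - a)/n = 0.625000

Simpson's rule: (h/3)[f(x₀) + 4f(x₁) + 2f(x₂) + ... + f(xₙ)]

x_0 = 1.5000, f(x_0) = 6.722534, coefficient = 1
x_1 = 2.1250, f(x_1) = 17.792407, coefficient = 4
x_2 = 2.7500, f(x_2) = 43.017238, coefficient = 1

I ≈ (0.625000/3) × 120.909400 = 25.189458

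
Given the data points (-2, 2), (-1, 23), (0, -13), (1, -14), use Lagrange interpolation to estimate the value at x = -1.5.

Lagrange interpolation formula:
P(x) = Σ yᵢ × Lᵢ(x)
where Lᵢ(x) = Π_{j≠i} (x - xⱼ)/(xᵢ - xⱼ)

L_0(-1.5) = (-1.5 - (-1))/(-2 - (-1)) × (-1.5 - 0)/(-2 - 0) × (-1.5 - 1)/(-2 - 1) = 0.312500
L_1(-1.5) = (-1.5 - (-2))/(-1 - (-2)) × (-1.5 - 0)/(-1 - 0) × (-1.5 - 1)/(-1 - 1) = 0.937500
L_2(-1.5) = (-1.5 - (-2))/(0 - (-2)) × (-1.5 - (-1))/(0 - (-1)) × (-1.5 - 1)/(0 - 1) = -0.312500
L_3(-1.5) = (-1.5 - (-2))/(1 - (-2)) × (-1.5 - (-1))/(1 - (-1)) × (-1.5 - 0)/(1 - 0) = 0.062500

P(-1.5) = 2×L_0(-1.5) + 23×L_1(-1.5) + (-13)×L_2(-1.5) + (-14)×L_3(-1.5)
P(-1.5) = 25.375000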